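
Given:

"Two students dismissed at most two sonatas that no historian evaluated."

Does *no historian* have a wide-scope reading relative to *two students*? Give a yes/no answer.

Structurally, *no historian* is inside the relative clause *that no historian evaluated* modifying *at most two sonatas*.
Relative clauses block scope extraction: QR cannot target a position outside the modified NP.
So the wide-scope reading for *no historian* is blocked.

No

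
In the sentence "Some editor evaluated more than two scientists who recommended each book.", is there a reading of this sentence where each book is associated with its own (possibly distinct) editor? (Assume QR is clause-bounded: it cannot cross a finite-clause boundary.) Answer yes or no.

The paraphrase describes the scope ordering *each book* > *some editor*.
Structurally, *each book* is inside the relative clause *who recommended each book* modifying *more than two scientists*.
QR out of a relative clause is ruled out by the relative-clause island constraint.
*each book* > *some editor* would require crossing that boundary, which is illicit.

No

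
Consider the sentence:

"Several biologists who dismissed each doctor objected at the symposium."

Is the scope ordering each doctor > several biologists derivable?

No

*each doctor* is embedded in the relative clause *who dismissed each doctor*.
Relative clauses are scope islands: a quantifier cannot QR out of a relative clause to take scope in the matrix clause.
So *each doctor* cannot raise high enough to outscope *several biologists*; only the surface ordering *several biologists* > *each doctor* is available.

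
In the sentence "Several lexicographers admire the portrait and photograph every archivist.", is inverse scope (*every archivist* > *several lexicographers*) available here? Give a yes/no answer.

No

*every archivist* sits inside one conjunct of the coordinate structure (*photograph every archivist*).
Coordinate structures are islands for non-across-the-board movement, QR included.
So the wide-scope reading for *every archivist* is blocked.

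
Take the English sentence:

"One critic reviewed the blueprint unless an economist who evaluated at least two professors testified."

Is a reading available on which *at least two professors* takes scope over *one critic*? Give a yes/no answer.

No

*at least two professors* sits inside the relative clause *who evaluated at least two professors*, which is itself inside the adjunct *unless an economist who evaluated at least two professors testified*.
The quantifier would have to escape first the RC and then the adjunct — two independent island violations.
*at least two professors* > *one critic* would require crossing that boundary, which is illicit.
(Only the surface reading survives: one fixed critic with respect to all the relevant professors.)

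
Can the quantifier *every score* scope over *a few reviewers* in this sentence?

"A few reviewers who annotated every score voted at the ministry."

No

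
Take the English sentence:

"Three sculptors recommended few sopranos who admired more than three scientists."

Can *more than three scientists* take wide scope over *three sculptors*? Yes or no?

No

*more than three scientists* occurs within the relative clause *who admired more than three scientists* modifying *few sopranos*.
Relative clauses block scope extraction: QR cannot target a position outside the modified NP.
The inverse ordering *more than three scientists* > *three sculptors* is therefore underivable.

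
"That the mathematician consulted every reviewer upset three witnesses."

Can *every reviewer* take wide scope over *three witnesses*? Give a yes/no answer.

No

*every reviewer* occurs within the sentential subject *that the mathematician consulted every reviewer*.
Clausal subjects are scope islands; QR from inside the subject into the matrix is barred.
*every reviewer* is confined to the island and cannot take scope over *three witnesses*.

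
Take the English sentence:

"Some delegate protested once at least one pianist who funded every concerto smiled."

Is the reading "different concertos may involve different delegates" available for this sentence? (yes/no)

This is the *every concerto* > *some delegate* reading.
The DP *every concerto* is contained in the relative clause *who funded every concerto*, which is itself inside the adjunct *once at least one pianist who funded every concerto smiled*.
Even if one barrier were somehow void, the other would still block QR.
So the wide-scope reading for *every concerto* is blocked.

No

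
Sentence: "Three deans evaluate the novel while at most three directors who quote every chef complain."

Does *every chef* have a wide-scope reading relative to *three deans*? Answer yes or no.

No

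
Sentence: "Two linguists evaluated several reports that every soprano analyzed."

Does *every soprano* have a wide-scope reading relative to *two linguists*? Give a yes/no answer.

The DP *every soprano* is contained in the relative clause *that every soprano analyzed* modifying *several reports*.
Quantifiers inside a relative clause are trapped there; the RC boundary blocks QR.
The inverse ordering *every soprano* > *two linguists* is therefore underivable.

No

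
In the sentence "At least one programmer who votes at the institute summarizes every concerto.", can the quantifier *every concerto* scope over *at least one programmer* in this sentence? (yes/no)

Yes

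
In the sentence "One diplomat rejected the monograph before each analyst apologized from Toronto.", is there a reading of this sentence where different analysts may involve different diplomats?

No

The described interpretation is the *each analyst* > *one diplomat* scoping.
Structurally, *each analyst* is inside the adjunct clause *before each analyst apologized from Toronto*.
Adverbial clauses are not L-marked, so they are barriers for QR — the quantifier cannot escape the adjunct.
So *each analyst* cannot raise to a position above *one diplomat*.
(Only the surface reading survives: one fixed diplomat with respect to all the relevant analysts.)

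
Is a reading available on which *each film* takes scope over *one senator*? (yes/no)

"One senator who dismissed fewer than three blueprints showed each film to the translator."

Yes

*each film* is a matrix argument; only *one senator* is modified by the relative clause *who dismissed fewer than three blueprints*, so the RC island is irrelevant to the target quantifier.
Ordinary QR to a clause-peripheral position gives the wide-scope LF for the lower DP.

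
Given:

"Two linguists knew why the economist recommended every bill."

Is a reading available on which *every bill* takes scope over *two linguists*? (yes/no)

No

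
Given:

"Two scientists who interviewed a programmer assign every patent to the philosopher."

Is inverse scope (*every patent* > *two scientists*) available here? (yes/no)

Yes

*every patent* is a matrix argument; only *two scientists* is modified by the relative clause *who interviewed a programmer*, so the RC island is irrelevant to the target quantifier.
Since no island is crossed, the inverse ordering is licensed alongside surface scope.
The sentence is scopally ambiguous between *two scientists* > *every patent* and *every patent* > *two scientists*.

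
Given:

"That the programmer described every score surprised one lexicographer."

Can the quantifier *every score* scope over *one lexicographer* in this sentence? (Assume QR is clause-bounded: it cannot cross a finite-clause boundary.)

The DP *every score* is contained in the sentential subject *that the programmer described every score*.
Subjects — clausal subjects included — are islands for extraction, and QR is no exception.
So the wide-scope reading for *every score* is blocked.

No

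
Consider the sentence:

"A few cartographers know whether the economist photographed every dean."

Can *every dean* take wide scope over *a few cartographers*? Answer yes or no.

No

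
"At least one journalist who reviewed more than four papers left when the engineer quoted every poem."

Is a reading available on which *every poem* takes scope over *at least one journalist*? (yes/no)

*every poem* occurs within the adjunct clause *when the engineer quoted every poem*.
Adjunct clauses are scope islands: a quantifier inside an adjunct cannot raise into the matrix clause.
So *every poem* cannot raise high enough to outscope *at least one journalist*; only the surface ordering *at least one journalist* > *every poem* is available.

No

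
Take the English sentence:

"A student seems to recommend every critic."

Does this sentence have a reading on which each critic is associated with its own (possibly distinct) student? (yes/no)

Yes

This is the *every critic* > *a student* reading.
*every critic* is the object of the infinitival complement of a raising predicate; raising infinitives are transparent for QR, so the two DPs are in effect clausemates.
No island intervenes, so both surface and inverse scope are derivable.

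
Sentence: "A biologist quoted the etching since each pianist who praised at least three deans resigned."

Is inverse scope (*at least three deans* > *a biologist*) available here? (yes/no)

No

*at least three deans* is embedded in the relative clause *who praised at least three deans*, which is itself inside the adjunct *since each pianist who praised at least three deans resigned*.
The quantifier would have to escape first the RC and then the adjunct — two independent island violations.
So *at least three deans* cannot raise high enough to outscope *a biologist*; only the surface ordering *a biologist* > *at least three deans* is available.
(Only the surface reading survives: one fixed biologist with respect to all the relevant deans.)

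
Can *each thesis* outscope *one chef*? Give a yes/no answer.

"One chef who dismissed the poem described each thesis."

*each thesis* sits in the matrix clause, not in the relative clause on *one chef*.
No island intervenes, so both surface and inverse scope are derivable.
Both orderings are possible: *one chef* > *each thesis* and *each thesis* > *one chef*.

Yes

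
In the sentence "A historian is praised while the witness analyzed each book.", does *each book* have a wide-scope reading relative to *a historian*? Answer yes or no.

No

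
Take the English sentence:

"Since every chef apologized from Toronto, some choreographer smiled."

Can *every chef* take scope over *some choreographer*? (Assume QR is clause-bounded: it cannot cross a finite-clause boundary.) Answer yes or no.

No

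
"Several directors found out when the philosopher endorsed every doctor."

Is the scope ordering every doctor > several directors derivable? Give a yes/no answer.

No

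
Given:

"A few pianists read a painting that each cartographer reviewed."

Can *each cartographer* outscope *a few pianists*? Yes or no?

Structurally, *each cartographer* is inside the relative clause *that each cartographer reviewed* modifying *a painting*.
Quantifiers inside a relative clause are trapped there; the RC boundary blocks QR.
The inverse ordering *each cartographer* > *a few pianists* is therefore underivable.

No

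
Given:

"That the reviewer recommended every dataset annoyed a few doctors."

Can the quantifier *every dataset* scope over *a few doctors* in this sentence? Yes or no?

The DP *every dataset* is contained in the sentential subject *that the reviewer recommended every dataset*.
Clausal subjects are scope islands; QR from inside the subject into the matrix is barred.
So the wide-scope reading for *every dataset* is blocked.

No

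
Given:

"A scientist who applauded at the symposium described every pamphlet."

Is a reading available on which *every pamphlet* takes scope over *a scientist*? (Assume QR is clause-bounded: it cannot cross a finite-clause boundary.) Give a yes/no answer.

Yes

*every pamphlet* sits in the matrix clause, not in the relative clause on *a scientist*.
Ordinary QR to a clause-peripheral position gives the wide-scope LF for the lower DP.
Both orderings are possible: *a scientist* > *every pamphlet* and *every pamphlet* > *a scientist*.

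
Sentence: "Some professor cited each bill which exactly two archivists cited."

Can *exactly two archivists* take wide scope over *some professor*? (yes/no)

*exactly two archivists* is embedded in the relative clause *which exactly two archivists cited* modifying *each bill*.
Relative clauses are scope islands: a quantifier cannot QR out of a relative clause to take scope in the matrix clause.
The inverse ordering *exactly two archivists* > *some professor* is therefore underivable.

No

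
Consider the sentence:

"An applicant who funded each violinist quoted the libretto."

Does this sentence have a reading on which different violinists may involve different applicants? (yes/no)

The described interpretation is the *each violinist* > *an applicant* scoping.
*each violinist* is embedded in the relative clause *who funded each violinist*.
QR out of a relative clause is ruled out by the relative-clause island constraint.
*each violinist* is confined to the island and cannot take scope over *an applicant*.
(Only the surface reading survives: one fixed applicant with respect to all the relevant violinists.)

No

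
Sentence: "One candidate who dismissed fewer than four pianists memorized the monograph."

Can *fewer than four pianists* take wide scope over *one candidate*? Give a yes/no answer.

No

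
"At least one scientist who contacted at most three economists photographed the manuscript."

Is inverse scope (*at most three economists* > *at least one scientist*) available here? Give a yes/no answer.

No

The DP *at most three economists* is contained in the relative clause *who contacted at most three economists*.
QR out of a relative clause is ruled out by the relative-clause island constraint.
Hence only narrow scope for *at most three economists* (under *at least one scientist*) survives.
(Only the surface reading survives: one fixed scientist with respect to all the relevant economists.)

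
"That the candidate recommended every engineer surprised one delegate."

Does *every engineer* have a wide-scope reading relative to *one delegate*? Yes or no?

The target quantifier *every engineer* is part of the sentential subject *that the candidate recommended every engineer*.
The Sentential Subject Constraint rules out raising the quantifier out of the that-clause subject.
There is no licit LF on which *every engineer* c-commands *one delegate*.

No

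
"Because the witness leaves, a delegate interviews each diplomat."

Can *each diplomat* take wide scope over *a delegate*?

Yes

Neither queried DP is inside the adjunct, so the adjunct-island constraint does not apply.
Nothing blocks QR of the lower DP to a position above the higher one, so inverse scope is available.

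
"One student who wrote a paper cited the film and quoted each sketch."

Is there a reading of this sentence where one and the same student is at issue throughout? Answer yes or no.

This is the *one student* > *each sketch* reading.
That is the surface-scope ordering, which is always one of the available readings — island constraints only ever restrict inverse scope.

Yes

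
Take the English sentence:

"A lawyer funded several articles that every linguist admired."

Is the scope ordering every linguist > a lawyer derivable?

No

Structurally, *every linguist* is inside the relative clause *that every linguist admired* modifying *several articles*.
A relative clause is a scope island — quantifier raising cannot cross its boundary.
So *every linguist* cannot raise high enough to outscope *a lawyer*; only the surface ordering *a lawyer* > *every linguist* is available.
(Only the surface reading survives: one fixed lawyer with respect to all the relevant linguists.)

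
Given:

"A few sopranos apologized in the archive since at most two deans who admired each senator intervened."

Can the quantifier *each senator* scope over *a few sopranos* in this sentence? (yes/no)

*each senator* is embedded in the relative clause *who admired each senator*, which is itself inside the adjunct *since at most two deans who admired each senator intervened*.
Even if one barrier were somehow void, the other would still block QR.
So *each senator* cannot raise high enough to outscope *a few sopranos*; only the surface ordering *a few sopranos* > *each senator* is available.

No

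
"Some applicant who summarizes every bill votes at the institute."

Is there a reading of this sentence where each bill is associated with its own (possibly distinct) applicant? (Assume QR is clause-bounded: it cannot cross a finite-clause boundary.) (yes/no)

No

The described interpretation is the *every bill* > *some applicant* scoping.
*every bill* is embedded in the relative clause *who summarizes every bill*.
QR out of a relative clause is ruled out by the relative-clause island constraint.
So *every bill* cannot raise to a position above *some applicant*.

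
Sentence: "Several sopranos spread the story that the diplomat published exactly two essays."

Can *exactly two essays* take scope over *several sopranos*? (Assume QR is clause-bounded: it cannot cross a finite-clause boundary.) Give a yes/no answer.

*exactly two essays* is embedded in the complex NP *the story that the diplomat published exactly two essays*.
The Complex NP Constraint bars QR out of the complement clause of a noun.
There is no licit LF on which *exactly two essays* c-commands *several sopranos*.

No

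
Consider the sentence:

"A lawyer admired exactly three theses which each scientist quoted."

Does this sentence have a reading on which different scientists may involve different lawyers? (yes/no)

No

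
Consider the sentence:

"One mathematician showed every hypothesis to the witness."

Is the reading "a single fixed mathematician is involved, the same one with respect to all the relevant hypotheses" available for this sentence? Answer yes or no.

Yes

The described interpretation is the *one mathematician* > *every hypothesis* scoping.
That is the surface-scope ordering, which is always one of the available readings — island constraints only ever restrict inverse scope.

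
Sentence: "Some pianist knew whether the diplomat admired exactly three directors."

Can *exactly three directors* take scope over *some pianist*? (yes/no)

No

Structurally, *exactly three directors* is inside the embedded question *whether the diplomat admired exactly three directors*.
An indirect question is a wh-island; the filled [Spec,CP] blocks QR across the CP edge.
So *exactly three directors* cannot raise high enough to outscope *some pianist*; only the surface ordering *some pianist* > *exactly three directors* is available.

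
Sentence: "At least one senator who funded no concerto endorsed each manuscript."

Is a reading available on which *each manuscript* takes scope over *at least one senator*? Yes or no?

Yes

*each manuscript* sits in the matrix clause, not in the relative clause on *at least one senator*.
With no island boundary between them, the object can take inverse scope over the subject via ordinary QR within the clause.
Both orderings are possible: *at least one senator* > *each manuscript* and *each manuscript* > *at least one senator*.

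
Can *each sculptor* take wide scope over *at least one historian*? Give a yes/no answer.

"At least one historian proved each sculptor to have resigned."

Yes

The ECM infinitive is scope-transparent — *each sculptor* is free to raise above *at least one historian*.
Ordinary QR to a clause-peripheral position gives the wide-scope LF for the lower DP.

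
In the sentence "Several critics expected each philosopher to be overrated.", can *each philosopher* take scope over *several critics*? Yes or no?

This is an ECM construction: *each philosopher* is the infinitival subject, Case-marked by the matrix verb, and the infinitive is transparent for QR.
Clause-internal QR can adjoin the lower DP above the subject, yielding the inverse reading.
So *each philosopher* > *several critics* is among the available readings.

Yes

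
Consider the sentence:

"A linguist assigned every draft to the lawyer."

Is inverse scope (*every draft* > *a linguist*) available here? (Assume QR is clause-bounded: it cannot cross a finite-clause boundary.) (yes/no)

Both DPs are arguments of the same predicate; there is no clause or island boundary between them.
No island intervenes, so both surface and inverse scope are derivable.

Yes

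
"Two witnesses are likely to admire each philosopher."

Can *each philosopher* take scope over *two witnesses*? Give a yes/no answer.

The matrix predicate is a raising verb, whose infinitival complement is not a scope island — *each philosopher* can QR into the matrix clause.
Nothing blocks QR of the lower DP to a position above the higher one, so inverse scope is available.

Yes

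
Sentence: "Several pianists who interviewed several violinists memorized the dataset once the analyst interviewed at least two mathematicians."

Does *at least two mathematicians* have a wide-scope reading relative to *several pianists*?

No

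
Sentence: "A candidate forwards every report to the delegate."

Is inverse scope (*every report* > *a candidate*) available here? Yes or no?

*a candidate* and *every report* are co-arguments of the matrix verb, with nothing but a clause-internal boundary between them.
Ordinary QR to a clause-peripheral position gives the wide-scope LF for the lower DP.

Yes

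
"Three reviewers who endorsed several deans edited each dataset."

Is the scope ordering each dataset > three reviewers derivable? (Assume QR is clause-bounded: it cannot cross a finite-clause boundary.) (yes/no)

Yes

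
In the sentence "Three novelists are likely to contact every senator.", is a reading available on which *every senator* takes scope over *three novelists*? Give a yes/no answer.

Yes

Infinitival complements of raising predicates do not block QR; *every senator* and *three novelists* are effectively clausemates.
Since no island is crossed, the inverse ordering is licensed alongside surface scope.
Both orderings are possible: *three novelists* > *every senator* and *every senator* > *three novelists*.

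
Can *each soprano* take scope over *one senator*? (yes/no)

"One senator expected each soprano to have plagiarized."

*each soprano* is the subject of an ECM infinitive — the infinitival complement of an ECM verb is not a scope island, so *each soprano* can raise into the matrix clause.
QR within a single clause is free, so the lower quantifier may take scope over the higher one.

Yes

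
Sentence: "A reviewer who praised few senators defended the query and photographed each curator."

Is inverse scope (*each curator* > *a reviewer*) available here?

No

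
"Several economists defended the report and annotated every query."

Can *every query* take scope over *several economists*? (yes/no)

*every query* occurs within one conjunct of the coordinate structure (*annotated every query*).
Asymmetric QR out of one conjunct violates the Coordinate Structure Constraint.
*every query* > *several economists* would require crossing that boundary, which is illicit.

No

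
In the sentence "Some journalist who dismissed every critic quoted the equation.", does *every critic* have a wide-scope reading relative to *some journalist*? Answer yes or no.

*every critic* sits inside the relative clause *who dismissed every critic*.
Quantifiers inside a relative clause are trapped there; the RC boundary blocks QR.
*every critic* > *some journalist* would require crossing that boundary, which is illicit.
(Only the surface reading survives: one fixed journalist with respect to all the relevant critics.)

No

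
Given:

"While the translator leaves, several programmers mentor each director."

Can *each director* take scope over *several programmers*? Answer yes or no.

The adjunct island is irrelevant here — *each director* and *several programmers* are both in the matrix clause.
No island intervenes, so both surface and inverse scope are derivable.

Yes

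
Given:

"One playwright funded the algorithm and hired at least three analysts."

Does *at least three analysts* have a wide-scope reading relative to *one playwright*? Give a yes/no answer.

Structurally, *at least three analysts* is inside one conjunct of the coordinate structure (*hired at least three analysts*).
QR out of a conjunct would have to apply non-ATB, which the CSC forbids.
So the wide-scope reading for *at least three analysts* is blocked.

No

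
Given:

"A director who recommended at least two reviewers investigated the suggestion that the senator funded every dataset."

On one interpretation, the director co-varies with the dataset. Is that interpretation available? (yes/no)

This is the *every dataset* > *a director* reading.
The target quantifier *every dataset* is part of the complex NP *the suggestion that the senator funded every dataset*.
Noun-complement clauses are scope islands (the Complex NP Constraint): a quantifier inside one cannot scope into the matrix.
The inverse ordering *every dataset* > *a director* is therefore underivable.

No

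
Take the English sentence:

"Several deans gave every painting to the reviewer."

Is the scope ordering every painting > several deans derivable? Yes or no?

Both DPs are arguments of the same predicate; there is no clause or island boundary between them.
Nothing blocks QR of the lower DP to a position above the higher one, so inverse scope is available.

Yes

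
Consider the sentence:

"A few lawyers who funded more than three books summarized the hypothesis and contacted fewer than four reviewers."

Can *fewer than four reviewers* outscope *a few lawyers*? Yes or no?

No

*fewer than four reviewers* is embedded in one conjunct of the coordinate structure (*contacted fewer than four reviewers*).
QR out of a conjunct would have to apply non-ATB, which the CSC forbids.
*fewer than four reviewers* > *a few lawyers* would require crossing that boundary, which is illicit.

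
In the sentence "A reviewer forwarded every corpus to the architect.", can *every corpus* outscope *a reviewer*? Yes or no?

Yes

*every corpus* is the matrix object and *a reviewer* the matrix subject; the two are clausemates.
Clause-internal QR can adjoin the lower DP above the subject, yielding the inverse reading.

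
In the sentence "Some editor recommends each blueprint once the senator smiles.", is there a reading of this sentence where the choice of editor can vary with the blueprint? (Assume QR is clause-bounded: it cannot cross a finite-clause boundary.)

Yes

The paraphrase describes the scope ordering *each blueprint* > *some editor*.
The adjunct clause does not contain *each blueprint*, which is the matrix object.
Ordinary QR to a clause-peripheral position gives the wide-scope LF for the lower DP.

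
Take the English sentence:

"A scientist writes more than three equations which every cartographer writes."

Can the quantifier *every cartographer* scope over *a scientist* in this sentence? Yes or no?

*every cartographer* is embedded in the relative clause *which every cartographer writes* modifying *more than three equations*.
Quantifiers inside a relative clause are trapped there; the RC boundary blocks QR.
Hence only narrow scope for *every cartographer* (under *a scientist*) survives.

No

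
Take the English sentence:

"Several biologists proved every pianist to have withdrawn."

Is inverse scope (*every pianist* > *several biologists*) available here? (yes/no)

The ECM infinitive is scope-transparent — *every pianist* is free to raise above *several biologists*.
With no island boundary between them, the object can take inverse scope over the subject via ordinary QR within the clause.

Yes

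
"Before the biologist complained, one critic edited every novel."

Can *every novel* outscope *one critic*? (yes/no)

Yes

Although there is an adjunct clause, *every novel* is in the main clause, not inside the adjunct.
With no island boundary between them, the object can take inverse scope over the subject via ordinary QR within the clause.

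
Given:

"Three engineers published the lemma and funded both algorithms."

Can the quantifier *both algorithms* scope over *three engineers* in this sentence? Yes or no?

*both algorithms* is embedded in one conjunct of the coordinate structure (*funded both algorithms*).
A quantifier cannot raise out of one conjunct of a coordination across the whole coordinate structure — the CSC applies to QR.
The inverse ordering *both algorithms* > *three engineers* is therefore underivable.

No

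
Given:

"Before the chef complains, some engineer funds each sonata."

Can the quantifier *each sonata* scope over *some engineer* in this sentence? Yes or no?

Yes

Neither queried DP is inside the adjunct, so the adjunct-island constraint does not apply.
Since no island is crossed, the inverse ordering is licensed alongside surface scope.
Both orderings are possible: *some engineer* > *each sonata* and *each sonata* > *some engineer*.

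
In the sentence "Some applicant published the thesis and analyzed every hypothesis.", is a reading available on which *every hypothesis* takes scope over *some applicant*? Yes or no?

*every hypothesis* sits inside one conjunct of the coordinate structure (*analyzed every hypothesis*).
Asymmetric QR out of one conjunct violates the Coordinate Structure Constraint.
So the wide-scope reading for *every hypothesis* is blocked.

No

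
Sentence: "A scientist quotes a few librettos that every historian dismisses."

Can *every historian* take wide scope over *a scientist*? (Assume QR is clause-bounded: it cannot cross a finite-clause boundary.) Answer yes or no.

*every historian* sits inside the relative clause *that every historian dismisses* modifying *a few librettos*.
Relative clauses are scope islands: a quantifier cannot QR out of a relative clause to take scope in the matrix clause.
There is no licit LF on which *every historian* c-commands *a scientist*.
(Only the surface reading survives: one fixed scientist with respect to all the relevant historians.)

No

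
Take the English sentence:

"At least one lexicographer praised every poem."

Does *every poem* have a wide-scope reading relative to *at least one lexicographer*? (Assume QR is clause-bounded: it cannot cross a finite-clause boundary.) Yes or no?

Yes

*every poem* is the matrix object and *at least one lexicographer* the matrix subject; the two are clausemates.
No island intervenes, so both surface and inverse scope are derivable.
The sentence is scopally ambiguous between *at least one lexicographer* > *every poem* and *every poem* > *at least one lexicographer*.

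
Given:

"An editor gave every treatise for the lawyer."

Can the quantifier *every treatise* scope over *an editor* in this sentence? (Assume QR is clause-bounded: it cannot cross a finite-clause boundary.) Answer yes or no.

Yes

*every treatise* is the matrix object and *an editor* the matrix subject; the two are clausemates.
Clause-internal QR can adjoin the lower DP above the subject, yielding the inverse reading.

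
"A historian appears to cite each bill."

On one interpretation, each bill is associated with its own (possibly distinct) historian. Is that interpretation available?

Yes

This is the *each bill* > *a historian* reading.
*each bill* is inside a raising infinitive, which is transparent to QR (no CP barrier), so it behaves as a matrix argument.
With no island boundary between them, the object can take inverse scope over the subject via ordinary QR within the clause.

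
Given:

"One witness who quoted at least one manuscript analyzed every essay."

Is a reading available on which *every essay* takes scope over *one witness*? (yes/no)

*every essay* sits in the matrix clause, not in the relative clause on *one witness*.
Ordinary QR to a clause-peripheral position gives the wide-scope LF for the lower DP.
Both orderings are possible: *one witness* > *every essay* and *every essay* > *one witness*.

Yes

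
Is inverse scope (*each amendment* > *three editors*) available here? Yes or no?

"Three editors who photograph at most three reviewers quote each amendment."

Yes

The relative clause *who photograph at most three reviewers* modifies *three editors*, but *each amendment* is not inside that relative clause — it is an argument of the matrix verb.
Since no island is crossed, the inverse ordering is licensed alongside surface scope.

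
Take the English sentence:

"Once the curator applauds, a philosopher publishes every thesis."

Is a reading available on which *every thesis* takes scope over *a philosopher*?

Yes

Although there is an adjunct clause, *every thesis* is in the main clause, not inside the adjunct.
Nothing blocks QR of the lower DP to a position above the higher one, so inverse scope is available.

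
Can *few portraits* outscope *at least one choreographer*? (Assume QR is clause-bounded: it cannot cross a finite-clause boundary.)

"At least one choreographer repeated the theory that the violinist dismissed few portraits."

No

*few portraits* occurs within the complex NP *the theory that the violinist dismissed few portraits*.
The Complex NP Constraint bars QR out of the complement clause of a noun.
The inverse ordering *few portraits* > *at least one choreographer* is therefore underivable.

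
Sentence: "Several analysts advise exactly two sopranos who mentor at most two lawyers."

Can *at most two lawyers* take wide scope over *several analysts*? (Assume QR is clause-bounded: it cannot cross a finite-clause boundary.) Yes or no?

No

*at most two lawyers* sits inside the relative clause *who mentor at most two lawyers* modifying *exactly two sopranos*.
The relative clause forms an island for QR, so the quantifier is confined to the head noun's restrictor.
There is no licit LF on which *at most two lawyers* c-commands *several analysts*.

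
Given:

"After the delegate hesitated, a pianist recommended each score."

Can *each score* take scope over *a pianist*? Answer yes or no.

Although there is an adjunct clause, *each score* is in the main clause, not inside the adjunct.
No island intervenes, so both surface and inverse scope are derivable.

Yes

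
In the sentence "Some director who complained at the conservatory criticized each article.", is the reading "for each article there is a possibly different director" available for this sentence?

Yes

This is the *each article* > *some director* reading.
*each article* is a matrix argument; only *some director* is modified by the relative clause *who complained at the conservatory*, so the RC island is irrelevant to the target quantifier.
Ordinary QR to a clause-peripheral position gives the wide-scope LF for the lower DP.
The sentence is scopally ambiguous between *some director* > *each article* and *each article* > *some director*.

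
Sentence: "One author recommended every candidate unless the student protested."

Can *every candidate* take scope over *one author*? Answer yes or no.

Yes

Although there is an adjunct clause, *every candidate* is in the main clause, not inside the adjunct.
With no island boundary between them, the object can take inverse scope over the subject via ordinary QR within the clause.
Both orderings are possible: *one author* > *every candidate* and *every candidate* > *one author*.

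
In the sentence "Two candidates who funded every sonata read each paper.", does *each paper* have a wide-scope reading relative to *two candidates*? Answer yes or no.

The relative clause *who funded every sonata* modifies *two candidates*, but *each paper* is not inside that relative clause — it is an argument of the matrix verb.
Since no island is crossed, the inverse ordering is licensed alongside surface scope.

Yes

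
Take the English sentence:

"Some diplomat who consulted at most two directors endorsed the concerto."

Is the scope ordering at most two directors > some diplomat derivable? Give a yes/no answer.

No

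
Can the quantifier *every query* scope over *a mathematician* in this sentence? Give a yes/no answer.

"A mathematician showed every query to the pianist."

*every query* is the matrix object and *a mathematician* the matrix subject; the two are clausemates.
QR within a single clause is free, so the lower quantifier may take scope over the higher one.

Yes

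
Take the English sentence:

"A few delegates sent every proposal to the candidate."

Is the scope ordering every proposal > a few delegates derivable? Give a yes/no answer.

Yes

*every proposal* is the matrix object and *a few delegates* the matrix subject; the two are clausemates.
No island intervenes, so both surface and inverse scope are derivable.
So *every proposal* > *a few delegates* is among the available readings.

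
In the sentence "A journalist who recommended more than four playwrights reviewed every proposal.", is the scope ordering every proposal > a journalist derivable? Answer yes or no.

Although the sentence contains a relative clause (*who recommended more than four playwrights*), *every proposal* is outside it, in the matrix VP.
With no island boundary between them, the object can take inverse scope over the subject via ordinary QR within the clause.
So *every proposal* > *a journalist* is among the available readings.

Yes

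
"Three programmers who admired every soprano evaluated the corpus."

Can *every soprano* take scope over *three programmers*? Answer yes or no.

No

*every soprano* is embedded in the relative clause *who admired every soprano*.
Relative clauses block scope extraction: QR cannot target a position outside the modified NP.
So *every soprano* cannot raise high enough to outscope *three programmers*; only the surface ordering *three programmers* > *every soprano* is available.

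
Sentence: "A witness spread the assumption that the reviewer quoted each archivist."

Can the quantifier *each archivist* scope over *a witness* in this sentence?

No

*each archivist* sits inside the complex NP *the assumption that the reviewer quoted each archivist*.
Since the clause is the complement of a nominal head, the CNPC blocks scope extraction.
Hence only narrow scope for *each archivist* (under *a witness*) survives.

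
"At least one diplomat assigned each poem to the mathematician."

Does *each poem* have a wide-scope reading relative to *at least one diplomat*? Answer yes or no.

Yes

*at least one diplomat* and *each poem* are co-arguments of the matrix verb, with nothing but a clause-internal boundary between them.
Nothing blocks QR of the lower DP to a position above the higher one, so inverse scope is available.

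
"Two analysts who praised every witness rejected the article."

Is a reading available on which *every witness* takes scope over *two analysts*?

No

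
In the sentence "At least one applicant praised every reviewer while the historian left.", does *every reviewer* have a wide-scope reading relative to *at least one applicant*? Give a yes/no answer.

Yes

The adjunct clause does not contain *every reviewer*, which is the matrix object.
Clause-internal QR can adjoin the lower DP above the subject, yielding the inverse reading.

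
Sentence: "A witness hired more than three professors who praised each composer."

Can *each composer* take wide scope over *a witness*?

No

Structurally, *each composer* is inside the relative clause *who praised each composer* modifying *more than three professors*.
A relative clause is a scope island — quantifier raising cannot cross its boundary.
So *each composer* cannot raise to a position above *a witness*.
(Only the surface reading survives: one fixed witness with respect to all the relevant composers.)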